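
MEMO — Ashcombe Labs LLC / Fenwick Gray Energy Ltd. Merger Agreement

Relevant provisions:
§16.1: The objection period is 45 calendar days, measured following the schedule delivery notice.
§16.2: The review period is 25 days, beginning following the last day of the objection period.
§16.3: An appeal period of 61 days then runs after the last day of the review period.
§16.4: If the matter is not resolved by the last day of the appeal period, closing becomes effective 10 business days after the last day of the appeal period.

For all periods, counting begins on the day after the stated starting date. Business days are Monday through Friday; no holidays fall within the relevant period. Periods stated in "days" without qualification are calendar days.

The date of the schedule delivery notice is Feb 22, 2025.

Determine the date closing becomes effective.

Adding 45 calendar days to Feb 22, 2025 gives Apr 8, 2025, which is the last day of the objection period.
The last day of the review period: Apr 8, 2025 + 25 days = May 3, 2025.
The last day of the appeal period: 61 calendar days after May 3, 2025 is Jul 3, 2025.
The date closing becomes effective: counting 10 business days from Thursday, Jul 3, 2025 (Jul 4, Jul 7, Jul 8, Jul 9, Jul 10, Jul 11, Jul 14, Jul 15, Jul 16, Jul 17, skipping weekends) reaches Thursday, Jul 17, 2025.

Jul 17, 2025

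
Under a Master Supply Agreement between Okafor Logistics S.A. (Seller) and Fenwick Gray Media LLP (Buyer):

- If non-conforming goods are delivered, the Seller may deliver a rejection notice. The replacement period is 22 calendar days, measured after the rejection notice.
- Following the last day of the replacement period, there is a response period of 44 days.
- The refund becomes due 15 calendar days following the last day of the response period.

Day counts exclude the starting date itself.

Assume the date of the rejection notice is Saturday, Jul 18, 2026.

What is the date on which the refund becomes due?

Adding 22 calendar days to Jul 18, 2026 gives Aug 9, 2026, which is the last day of the replacement period.
Adding 44 calendar days to Aug 9, 2026 gives Sep 22, 2026, which is the last day of the response period.
Adding 15 calendar days to Sep 22, 2026 gives Oct 7, 2026, which is the date on which the refund becomes due.

Oct 7, 2026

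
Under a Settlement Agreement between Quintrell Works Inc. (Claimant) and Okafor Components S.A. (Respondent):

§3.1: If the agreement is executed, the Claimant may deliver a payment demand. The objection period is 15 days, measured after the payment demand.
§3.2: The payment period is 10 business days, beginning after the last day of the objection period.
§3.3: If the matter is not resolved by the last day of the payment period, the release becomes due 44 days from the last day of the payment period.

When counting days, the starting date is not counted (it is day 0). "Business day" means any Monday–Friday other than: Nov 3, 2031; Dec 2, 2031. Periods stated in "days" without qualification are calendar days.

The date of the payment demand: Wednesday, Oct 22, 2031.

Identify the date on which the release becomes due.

Jan 3, 2032

Adding 15 calendar days to Oct 22, 2031 gives Nov 6, 2031, which is the last day of the objection period.
The last day of the payment period: counting 10 business days from Thursday, Nov 6, 2031 (Nov 7, Nov 10, Nov 11, Nov 12, Nov 13, Nov 14, Nov 17, Nov 18, Nov 19, Nov 20, skipping weekends) reaches Thursday, Nov 20, 2031.
The date on which the release becomes due: 44 calendar days after Nov 20, 2031 is Jan 3, 2032.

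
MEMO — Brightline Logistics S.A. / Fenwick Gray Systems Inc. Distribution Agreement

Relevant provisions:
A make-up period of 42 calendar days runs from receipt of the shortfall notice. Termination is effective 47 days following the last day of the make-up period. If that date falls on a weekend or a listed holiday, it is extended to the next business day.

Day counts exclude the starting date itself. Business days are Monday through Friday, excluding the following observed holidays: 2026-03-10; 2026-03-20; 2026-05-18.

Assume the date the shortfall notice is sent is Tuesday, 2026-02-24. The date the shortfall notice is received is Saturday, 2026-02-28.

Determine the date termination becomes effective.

Adding 42 calendar days to 2026-02-28 gives 2026-04-11, which is the last day of the make-up period.
The date termination becomes effective: 2026-04-11 + 47 days = 2026-05-28. 2026-05-28 is a Thursday and is not a listed holiday, so no roll-forward applies.

2026-05-28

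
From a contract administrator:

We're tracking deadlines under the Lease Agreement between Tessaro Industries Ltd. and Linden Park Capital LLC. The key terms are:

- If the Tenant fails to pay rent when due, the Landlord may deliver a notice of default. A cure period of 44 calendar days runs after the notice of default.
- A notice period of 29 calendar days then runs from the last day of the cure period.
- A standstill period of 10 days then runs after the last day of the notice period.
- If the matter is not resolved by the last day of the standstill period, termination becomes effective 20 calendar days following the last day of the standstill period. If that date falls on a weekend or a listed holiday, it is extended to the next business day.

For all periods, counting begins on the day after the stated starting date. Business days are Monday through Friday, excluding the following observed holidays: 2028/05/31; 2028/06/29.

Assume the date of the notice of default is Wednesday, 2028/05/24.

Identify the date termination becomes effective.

2028/09/04

The last day of the cure period: 44 calendar days after 2028/05/24 is 2028/07/07.
The last day of the notice period: 29 calendar days after 2028/07/07 is 2028/08/05.
Adding 10 calendar days to 2028/08/05 gives 2028/08/15, which is the last day of the standstill period.
The date termination becomes effective: 20 calendar days after 2028/08/15 is 2028/09/04. 2028/09/04 is a Monday and is not a listed holiday, so no roll-forward applies.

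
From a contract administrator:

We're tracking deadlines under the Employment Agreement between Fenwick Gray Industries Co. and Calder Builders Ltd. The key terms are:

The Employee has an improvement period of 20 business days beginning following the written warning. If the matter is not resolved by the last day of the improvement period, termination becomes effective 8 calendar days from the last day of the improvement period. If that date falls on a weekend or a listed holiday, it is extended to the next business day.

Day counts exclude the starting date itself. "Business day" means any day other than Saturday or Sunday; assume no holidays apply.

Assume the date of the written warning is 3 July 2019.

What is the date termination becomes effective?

The last day of the improvement period: counting 20 business days from Wednesday, 3 July 2019 (Jul 4, Jul 5, Jul 8, Jul 9, …, Jul 29, Jul 30, Jul 31, skipping weekends) reaches Wednesday, 31 July 2019.
The date termination becomes effective: 31 July 2019 + 8 days = 8 August 2019. 8 August 2019 is a Thursday, so no roll-forward applies.

8 August 2019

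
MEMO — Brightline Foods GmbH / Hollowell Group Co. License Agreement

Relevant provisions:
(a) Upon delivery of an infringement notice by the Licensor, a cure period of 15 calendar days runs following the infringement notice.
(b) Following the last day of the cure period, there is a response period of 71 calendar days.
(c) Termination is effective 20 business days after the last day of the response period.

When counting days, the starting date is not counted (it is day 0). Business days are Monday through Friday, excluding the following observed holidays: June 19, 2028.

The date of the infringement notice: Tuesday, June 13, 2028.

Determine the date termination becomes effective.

The last day of the cure period: June 13, 2028 + 15 days = June 28, 2028.
The last day of the response period: June 28, 2028 + 71 days = September 7, 2028.
The date termination becomes effective: 20 business days after Thursday, September 7, 2028, skipping weekends — Sep 8, Sep 11, Sep 12, Sep 13, …, Oct 3, Oct 4, Oct 5 — lands on Thursday, October 5, 2028.

October 5, 2028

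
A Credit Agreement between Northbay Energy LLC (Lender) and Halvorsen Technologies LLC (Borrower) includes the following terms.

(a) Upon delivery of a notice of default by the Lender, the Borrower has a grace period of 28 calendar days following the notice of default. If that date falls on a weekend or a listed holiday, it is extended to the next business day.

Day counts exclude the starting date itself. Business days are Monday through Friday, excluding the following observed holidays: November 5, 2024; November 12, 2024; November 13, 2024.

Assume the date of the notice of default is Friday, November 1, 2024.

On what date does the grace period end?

November 29, 2024

The last day of the grace period: 28 calendar days after November 1, 2024 is November 29, 2024. November 29, 2024 is a Friday and is not a listed holiday, so no roll-forward applies.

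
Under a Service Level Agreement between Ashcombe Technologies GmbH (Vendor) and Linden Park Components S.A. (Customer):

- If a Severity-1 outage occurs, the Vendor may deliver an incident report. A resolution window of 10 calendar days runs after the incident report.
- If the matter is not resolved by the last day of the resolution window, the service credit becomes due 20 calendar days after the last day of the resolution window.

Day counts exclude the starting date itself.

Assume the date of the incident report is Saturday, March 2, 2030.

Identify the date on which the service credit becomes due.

The last day of the resolution window: March 2, 2030 + 10 days = March 12, 2030.
The date on which the service credit becomes due: March 12, 2030 + 20 days = April 1, 2030.

April 1, 2030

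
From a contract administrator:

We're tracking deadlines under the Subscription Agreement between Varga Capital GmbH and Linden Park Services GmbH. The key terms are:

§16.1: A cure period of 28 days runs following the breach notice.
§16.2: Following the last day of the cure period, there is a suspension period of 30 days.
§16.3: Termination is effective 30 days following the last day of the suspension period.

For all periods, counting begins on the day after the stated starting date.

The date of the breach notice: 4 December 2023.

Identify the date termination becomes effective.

The last day of the cure period: 4 December 2023 + 28 days = 1 January 2024.
The last day of the suspension period: 1 January 2024 + 30 days = 31 January 2024.
The date termination becomes effective: 30 calendar days after 31 January 2024 is 1 March 2024.

1 March 2024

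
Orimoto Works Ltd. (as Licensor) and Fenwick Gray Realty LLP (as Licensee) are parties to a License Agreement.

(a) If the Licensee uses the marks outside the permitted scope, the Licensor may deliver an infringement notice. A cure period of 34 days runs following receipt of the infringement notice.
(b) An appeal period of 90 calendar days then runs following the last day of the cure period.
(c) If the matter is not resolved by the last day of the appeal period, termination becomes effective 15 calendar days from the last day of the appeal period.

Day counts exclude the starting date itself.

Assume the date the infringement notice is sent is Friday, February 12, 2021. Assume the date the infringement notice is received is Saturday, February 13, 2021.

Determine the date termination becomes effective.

Adding 34 calendar days to February 13, 2021 gives March 19, 2021, which is the last day of the cure period.
Adding 90 calendar days to March 19, 2021 gives June 17, 2021, which is the last day of the appeal period.
The date termination becomes effective: 15 calendar days after June 17, 2021 is July 2, 2021.

July 2, 2021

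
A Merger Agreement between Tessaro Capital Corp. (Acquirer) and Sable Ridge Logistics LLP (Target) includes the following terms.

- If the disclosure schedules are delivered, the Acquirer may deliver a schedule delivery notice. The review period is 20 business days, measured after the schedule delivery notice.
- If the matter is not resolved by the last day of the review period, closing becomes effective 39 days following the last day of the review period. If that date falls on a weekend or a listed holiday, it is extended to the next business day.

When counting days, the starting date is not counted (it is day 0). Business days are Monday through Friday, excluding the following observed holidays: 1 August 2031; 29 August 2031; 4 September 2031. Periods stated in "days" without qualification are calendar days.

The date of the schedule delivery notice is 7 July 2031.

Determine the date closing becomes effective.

From Monday, 7 July 2031, 20 business days (Jul 8, Jul 9, Jul 10, Jul 11, …, Jul 31, Aug 4, Aug 5, skipping weekends and the listed holiday on Aug 1) brings us to Tuesday, 5 August 2031, which is the last day of the review period.
Adding 39 calendar days to 5 August 2031 gives 13 September 2031, which is the date closing becomes effective. That falls on a Saturday, so it rolls to the next business day, Monday, 15 September 2031.

15 September 2031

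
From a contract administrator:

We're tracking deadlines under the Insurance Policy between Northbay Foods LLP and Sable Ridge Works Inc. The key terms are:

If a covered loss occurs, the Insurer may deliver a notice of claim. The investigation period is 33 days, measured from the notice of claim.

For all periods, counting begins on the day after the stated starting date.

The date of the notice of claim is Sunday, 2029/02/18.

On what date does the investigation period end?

The last day of the investigation period: 33 calendar days after 2029/02/18 is 2029/03/23.

2029/03/23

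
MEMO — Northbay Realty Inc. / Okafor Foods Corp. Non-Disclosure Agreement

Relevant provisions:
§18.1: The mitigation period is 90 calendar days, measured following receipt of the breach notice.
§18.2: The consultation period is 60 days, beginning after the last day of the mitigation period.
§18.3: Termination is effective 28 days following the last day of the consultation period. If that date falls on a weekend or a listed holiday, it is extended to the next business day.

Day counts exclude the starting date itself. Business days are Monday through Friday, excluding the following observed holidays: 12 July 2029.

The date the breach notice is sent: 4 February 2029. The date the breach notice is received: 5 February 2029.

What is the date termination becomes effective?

2 August 2029

The last day of the mitigation period: 5 February 2029 + 90 days = 6 May 2029.
Adding 60 calendar days to 6 May 2029 gives 5 July 2029, which is the last day of the consultation period.
Adding 28 calendar days to 5 July 2029 gives 2 August 2029, which is the date termination becomes effective. 2 August 2029 is a Thursday and is not a listed holiday, so no roll-forward applies.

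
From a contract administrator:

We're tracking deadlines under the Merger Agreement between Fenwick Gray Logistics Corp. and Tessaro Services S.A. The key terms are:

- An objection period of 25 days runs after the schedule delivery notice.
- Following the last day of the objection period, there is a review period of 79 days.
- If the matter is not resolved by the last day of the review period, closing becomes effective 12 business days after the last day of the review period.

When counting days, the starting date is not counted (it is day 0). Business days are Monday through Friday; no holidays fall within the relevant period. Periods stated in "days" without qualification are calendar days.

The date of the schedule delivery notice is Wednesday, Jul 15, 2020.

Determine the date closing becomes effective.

Adding 25 calendar days to Jul 15, 2020 gives Aug 9, 2020, which is the last day of the objection period.
Adding 79 calendar days to Aug 9, 2020 gives Oct 27, 2020, which is the last day of the review period.
From Tuesday, Oct 27, 2020, 12 business days (Oct 28, Oct 29, Oct 30, Nov 2, …, Nov 10, Nov 11, Nov 12, skipping weekends) brings us to Thursday, Nov 12, 2020, which is the date closing becomes effective.

Nov 12, 2020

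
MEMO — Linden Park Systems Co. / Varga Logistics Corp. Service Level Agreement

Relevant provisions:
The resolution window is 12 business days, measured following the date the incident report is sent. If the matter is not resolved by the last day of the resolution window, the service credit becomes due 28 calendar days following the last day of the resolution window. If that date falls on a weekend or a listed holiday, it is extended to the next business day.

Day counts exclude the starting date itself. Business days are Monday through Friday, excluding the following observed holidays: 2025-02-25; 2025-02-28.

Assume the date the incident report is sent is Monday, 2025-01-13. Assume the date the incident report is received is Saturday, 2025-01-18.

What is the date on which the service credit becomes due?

The last day of the resolution window: 12 business days after Monday, 2025-01-13, skipping weekends — Jan 14, Jan 15, Jan 16, Jan 17, …, Jan 27, Jan 28, Jan 29 — lands on Wednesday, 2025-01-29.
The date on which the service credit becomes due: 28 calendar days after 2025-01-29 is 2025-02-26. 2025-02-26 is a Wednesday and is not a listed holiday, so no roll-forward applies.

2025-02-26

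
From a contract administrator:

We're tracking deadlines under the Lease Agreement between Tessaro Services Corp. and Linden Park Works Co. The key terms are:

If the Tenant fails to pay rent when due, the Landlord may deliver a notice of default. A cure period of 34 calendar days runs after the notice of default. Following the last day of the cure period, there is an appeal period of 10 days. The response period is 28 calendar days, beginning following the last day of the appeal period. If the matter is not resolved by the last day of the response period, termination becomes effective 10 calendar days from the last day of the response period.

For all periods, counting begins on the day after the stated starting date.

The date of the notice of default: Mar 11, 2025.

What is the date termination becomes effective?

Jun 1, 2025

Adding 34 calendar days to Mar 11, 2025 gives Apr 14, 2025, which is the last day of the cure period.
The last day of the appeal period: 10 calendar days after Apr 14, 2025 is Apr 24, 2025.
Adding 28 calendar days to Apr 24, 2025 gives May 22, 2025, which is the last day of the response period.
The date termination becomes effective: May 22, 2025 + 10 days = Jun 1, 2025.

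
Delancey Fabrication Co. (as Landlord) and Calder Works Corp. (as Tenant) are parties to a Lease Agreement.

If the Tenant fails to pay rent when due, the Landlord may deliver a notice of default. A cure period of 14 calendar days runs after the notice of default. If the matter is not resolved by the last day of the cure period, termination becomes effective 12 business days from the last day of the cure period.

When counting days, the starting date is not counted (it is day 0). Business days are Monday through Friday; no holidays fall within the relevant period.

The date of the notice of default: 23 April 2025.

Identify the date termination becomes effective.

The last day of the cure period: 14 calendar days after 23 April 2025 is 7 May 2025.
The date termination becomes effective: 12 business days after Wednesday, 7 May 2025, skipping weekends — May 8, May 9, May 12, May 13, …, May 21, May 22, May 23 — lands on Friday, 23 May 2025.

23 May 2025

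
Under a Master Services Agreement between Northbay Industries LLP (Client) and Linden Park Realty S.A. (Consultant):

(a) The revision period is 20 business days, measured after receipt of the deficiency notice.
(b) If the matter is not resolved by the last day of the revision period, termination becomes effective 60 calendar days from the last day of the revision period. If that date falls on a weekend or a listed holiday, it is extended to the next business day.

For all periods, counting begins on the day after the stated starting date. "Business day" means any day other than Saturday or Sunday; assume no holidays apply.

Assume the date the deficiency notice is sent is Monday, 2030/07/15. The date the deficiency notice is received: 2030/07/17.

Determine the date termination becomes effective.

The last day of the revision period: counting 20 business days from Wednesday, 2030/07/17 (Jul 18, Jul 19, Jul 22, Jul 23, …, Aug 12, Aug 13, Aug 14, skipping weekends) reaches Wednesday, 2030/08/14.
The date termination becomes effective: 60 calendar days after 2030/08/14 is 2030/10/13. That falls on a Sunday, so it rolls to the next business day, Monday, 2030/10/14.

2030/10/14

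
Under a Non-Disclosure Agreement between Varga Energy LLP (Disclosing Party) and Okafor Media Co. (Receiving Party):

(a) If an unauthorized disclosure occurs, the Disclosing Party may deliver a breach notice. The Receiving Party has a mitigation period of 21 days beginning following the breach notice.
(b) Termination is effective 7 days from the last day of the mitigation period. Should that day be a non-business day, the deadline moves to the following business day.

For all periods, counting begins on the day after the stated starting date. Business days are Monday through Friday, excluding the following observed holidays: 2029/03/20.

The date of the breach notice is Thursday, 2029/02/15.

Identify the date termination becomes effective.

2029/03/15

The last day of the mitigation period: 21 calendar days after 2029/02/15 is 2029/03/08.
Adding 7 calendar days to 2029/03/08 gives 2029/03/15, which is the date termination becomes effective. 2029/03/15 is a Thursday and is not a listed holiday, so no roll-forward applies.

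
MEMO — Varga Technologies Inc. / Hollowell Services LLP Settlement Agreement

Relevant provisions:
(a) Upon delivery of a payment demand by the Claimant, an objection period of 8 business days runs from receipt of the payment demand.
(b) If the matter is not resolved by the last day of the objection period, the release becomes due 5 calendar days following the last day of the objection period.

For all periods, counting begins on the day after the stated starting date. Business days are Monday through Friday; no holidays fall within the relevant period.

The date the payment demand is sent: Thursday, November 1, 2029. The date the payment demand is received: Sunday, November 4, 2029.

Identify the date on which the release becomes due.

November 19, 2029

The last day of the objection period: counting 8 business days from Sunday, November 4, 2029 (Nov 5, Nov 6, Nov 7, Nov 8, Nov 9, Nov 12, Nov 13, Nov 14, skipping weekends) reaches Wednesday, November 14, 2029.
The date on which the release becomes due: November 14, 2029 + 5 days = November 19, 2029.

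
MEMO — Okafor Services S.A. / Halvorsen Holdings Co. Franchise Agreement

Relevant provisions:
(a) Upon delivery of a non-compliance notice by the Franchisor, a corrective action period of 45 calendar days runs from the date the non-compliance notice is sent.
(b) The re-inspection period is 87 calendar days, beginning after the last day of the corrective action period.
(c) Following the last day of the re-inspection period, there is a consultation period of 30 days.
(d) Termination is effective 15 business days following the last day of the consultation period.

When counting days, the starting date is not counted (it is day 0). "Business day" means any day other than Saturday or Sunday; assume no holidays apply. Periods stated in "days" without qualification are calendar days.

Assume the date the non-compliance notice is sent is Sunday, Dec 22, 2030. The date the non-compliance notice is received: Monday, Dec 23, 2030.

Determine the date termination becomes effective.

Jun 23, 2031

The last day of the corrective action period: 45 calendar days after Dec 22, 2030 is Feb 5, 2031.
The last day of the re-inspection period: Feb 5, 2031 + 87 days = May 3, 2031.
Adding 30 calendar days to May 3, 2031 gives Jun 2, 2031, which is the last day of the consultation period.
The date termination becomes effective: 15 business days after Monday, Jun 2, 2031, skipping weekends — Jun 3, Jun 4, Jun 5, Jun 6, …, Jun 19, Jun 20, Jun 23 — lands on Monday, Jun 23, 2031.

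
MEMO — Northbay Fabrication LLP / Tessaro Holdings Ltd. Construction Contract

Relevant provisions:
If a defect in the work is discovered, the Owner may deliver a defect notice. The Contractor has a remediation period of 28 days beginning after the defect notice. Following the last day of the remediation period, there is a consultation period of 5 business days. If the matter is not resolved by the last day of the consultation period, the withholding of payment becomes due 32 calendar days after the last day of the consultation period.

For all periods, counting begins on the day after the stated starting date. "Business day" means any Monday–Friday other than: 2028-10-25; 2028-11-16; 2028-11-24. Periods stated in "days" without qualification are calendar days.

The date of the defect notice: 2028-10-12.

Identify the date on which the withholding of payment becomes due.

The last day of the remediation period: 2028-10-12 + 28 days = 2028-11-09.
From Thursday, 2028-11-09, 5 business days (Nov 10, Nov 13, Nov 14, Nov 15, Nov 17, skipping weekends and the listed holiday on Nov 16) brings us to Friday, 2028-11-17, which is the last day of the consultation period.
Adding 32 calendar days to 2028-11-17 gives 2028-12-19, which is the date on which the withholding of payment becomes due.

2028-12-19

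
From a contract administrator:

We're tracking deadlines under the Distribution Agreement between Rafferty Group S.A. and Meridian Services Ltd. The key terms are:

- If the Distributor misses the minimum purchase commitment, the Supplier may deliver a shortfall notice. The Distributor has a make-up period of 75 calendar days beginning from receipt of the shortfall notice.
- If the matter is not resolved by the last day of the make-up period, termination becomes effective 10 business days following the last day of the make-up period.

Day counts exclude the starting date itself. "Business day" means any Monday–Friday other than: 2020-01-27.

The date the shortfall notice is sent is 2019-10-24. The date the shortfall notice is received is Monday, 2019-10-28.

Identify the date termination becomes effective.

2020-01-24

The last day of the make-up period: 75 calendar days after 2019-10-28 is 2020-01-11.
The date termination becomes effective: 10 business days after Saturday, 2020-01-11, skipping weekends — Jan 13, Jan 14, Jan 15, Jan 16, Jan 17, Jan 20, Jan 21, Jan 22, Jan 23, Jan 24 — lands on Friday, 2020-01-24.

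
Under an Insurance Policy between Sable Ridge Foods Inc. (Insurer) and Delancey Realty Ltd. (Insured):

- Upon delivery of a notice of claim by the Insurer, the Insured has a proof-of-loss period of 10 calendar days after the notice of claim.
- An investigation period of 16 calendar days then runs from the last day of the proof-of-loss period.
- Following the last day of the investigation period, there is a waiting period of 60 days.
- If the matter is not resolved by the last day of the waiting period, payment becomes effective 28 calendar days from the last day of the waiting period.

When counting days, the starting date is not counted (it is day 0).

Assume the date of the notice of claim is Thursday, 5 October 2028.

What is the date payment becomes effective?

Adding 10 calendar days to 5 October 2028 gives 15 October 2028, which is the last day of the proof-of-loss period.
The last day of the investigation period: 15 October 2028 + 16 days = 31 October 2028.
The last day of the waiting period: 60 calendar days after 31 October 2028 is 30 December 2028.
Adding 28 calendar days to 30 December 2028 gives 27 January 2029, which is the date payment becomes effective.

27 January 2029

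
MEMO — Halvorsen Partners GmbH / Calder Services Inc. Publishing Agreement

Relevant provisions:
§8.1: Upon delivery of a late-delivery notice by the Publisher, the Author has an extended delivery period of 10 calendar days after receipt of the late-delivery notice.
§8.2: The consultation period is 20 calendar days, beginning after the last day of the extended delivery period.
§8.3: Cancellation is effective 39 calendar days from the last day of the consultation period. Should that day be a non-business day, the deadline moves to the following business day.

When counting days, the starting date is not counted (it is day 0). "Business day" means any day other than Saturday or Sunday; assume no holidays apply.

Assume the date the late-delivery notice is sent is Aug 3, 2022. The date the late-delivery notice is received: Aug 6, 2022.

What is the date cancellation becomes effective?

Oct 14, 2022

The last day of the extended delivery period: Aug 6, 2022 + 10 days = Aug 16, 2022.
The last day of the consultation period: Aug 16, 2022 + 20 days = Sep 5, 2022.
The date cancellation becomes effective: 39 calendar days after Sep 5, 2022 is Oct 14, 2022. Oct 14, 2022 is a Friday, so no roll-forward applies.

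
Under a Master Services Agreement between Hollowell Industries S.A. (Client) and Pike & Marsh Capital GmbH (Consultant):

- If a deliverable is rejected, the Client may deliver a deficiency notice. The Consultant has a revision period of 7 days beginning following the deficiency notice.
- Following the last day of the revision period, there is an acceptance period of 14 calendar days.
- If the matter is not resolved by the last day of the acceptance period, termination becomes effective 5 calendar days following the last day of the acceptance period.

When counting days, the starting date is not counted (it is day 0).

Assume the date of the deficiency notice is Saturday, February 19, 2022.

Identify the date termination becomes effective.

March 17, 2022

The last day of the revision period: February 19, 2022 + 7 days = February 26, 2022.
Adding 14 calendar days to February 26, 2022 gives March 12, 2022, which is the last day of the acceptance period.
Adding 5 calendar days to March 12, 2022 gives March 17, 2022, which is the date termination becomes effective.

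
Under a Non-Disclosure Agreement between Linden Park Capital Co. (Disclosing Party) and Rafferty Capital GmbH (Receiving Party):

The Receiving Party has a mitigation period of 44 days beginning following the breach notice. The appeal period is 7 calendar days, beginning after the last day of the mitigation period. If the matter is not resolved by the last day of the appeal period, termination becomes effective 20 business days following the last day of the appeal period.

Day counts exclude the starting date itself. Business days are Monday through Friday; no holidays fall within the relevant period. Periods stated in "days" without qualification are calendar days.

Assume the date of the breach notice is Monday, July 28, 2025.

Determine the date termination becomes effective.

The last day of the mitigation period: July 28, 2025 + 44 days = September 10, 2025.
The last day of the appeal period: September 10, 2025 + 7 days = September 17, 2025.
From Wednesday, September 17, 2025, 20 business days (Sep 18, Sep 19, Sep 22, Sep 23, …, Oct 13, Oct 14, Oct 15, skipping weekends) brings us to Wednesday, October 15, 2025, which is the date termination becomes effective.

October 15, 2025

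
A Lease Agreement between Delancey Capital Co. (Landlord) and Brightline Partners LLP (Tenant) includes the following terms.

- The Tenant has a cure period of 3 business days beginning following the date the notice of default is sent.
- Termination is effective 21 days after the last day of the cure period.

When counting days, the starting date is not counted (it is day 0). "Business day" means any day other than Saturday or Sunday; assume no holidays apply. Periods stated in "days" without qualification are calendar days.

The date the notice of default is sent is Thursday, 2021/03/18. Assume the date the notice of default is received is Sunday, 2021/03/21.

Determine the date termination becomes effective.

The last day of the cure period: counting 3 business days from Thursday, 2021/03/18 (Mar 19, Mar 22, Mar 23, skipping weekends) reaches Tuesday, 2021/03/23.
Adding 21 calendar days to 2021/03/23 gives 2021/04/13, which is the date termination becomes effective.

2021/04/13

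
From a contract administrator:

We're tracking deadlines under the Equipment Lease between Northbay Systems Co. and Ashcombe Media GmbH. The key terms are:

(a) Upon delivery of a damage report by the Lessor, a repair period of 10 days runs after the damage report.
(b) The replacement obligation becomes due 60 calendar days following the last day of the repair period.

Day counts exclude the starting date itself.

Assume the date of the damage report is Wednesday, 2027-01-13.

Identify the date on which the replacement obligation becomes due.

2027-03-24

Adding 10 calendar days to 2027-01-13 gives 2027-01-23, which is the last day of the repair period.
Adding 60 calendar days to 2027-01-23 gives 2027-03-24, which is the date on which the replacement obligation becomes due.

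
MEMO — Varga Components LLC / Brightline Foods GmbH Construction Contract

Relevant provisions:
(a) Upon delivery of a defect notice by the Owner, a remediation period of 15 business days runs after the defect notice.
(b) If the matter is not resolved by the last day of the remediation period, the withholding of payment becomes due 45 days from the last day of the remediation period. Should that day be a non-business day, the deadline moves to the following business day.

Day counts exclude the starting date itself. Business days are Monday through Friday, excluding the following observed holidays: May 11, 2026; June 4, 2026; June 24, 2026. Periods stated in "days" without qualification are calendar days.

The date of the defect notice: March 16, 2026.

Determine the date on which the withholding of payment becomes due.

May 21, 2026

From Monday, March 16, 2026, 15 business days (Mar 17, Mar 18, Mar 19, Mar 20, …, Apr 2, Apr 3, Apr 6, skipping weekends) brings us to Monday, April 6, 2026, which is the last day of the remediation period.
The date on which the withholding of payment becomes due: April 6, 2026 + 45 days = May 21, 2026. May 21, 2026 is a Thursday and is not a listed holiday, so no roll-forward applies.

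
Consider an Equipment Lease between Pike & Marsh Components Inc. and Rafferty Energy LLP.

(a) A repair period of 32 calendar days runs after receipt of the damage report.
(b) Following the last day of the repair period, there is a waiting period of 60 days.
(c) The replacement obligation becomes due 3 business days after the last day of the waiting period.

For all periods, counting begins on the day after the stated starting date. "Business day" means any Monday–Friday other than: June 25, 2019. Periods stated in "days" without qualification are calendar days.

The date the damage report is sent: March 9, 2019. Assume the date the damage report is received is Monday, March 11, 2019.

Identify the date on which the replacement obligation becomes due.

Adding 32 calendar days to March 11, 2019 gives April 12, 2019, which is the last day of the repair period.
The last day of the waiting period: April 12, 2019 + 60 days = June 11, 2019.
The date on which the replacement obligation becomes due: counting 3 business days from Tuesday, June 11, 2019 (Jun 12, Jun 13, Jun 14, skipping weekends) reaches Friday, June 14, 2019.

June 14, 2019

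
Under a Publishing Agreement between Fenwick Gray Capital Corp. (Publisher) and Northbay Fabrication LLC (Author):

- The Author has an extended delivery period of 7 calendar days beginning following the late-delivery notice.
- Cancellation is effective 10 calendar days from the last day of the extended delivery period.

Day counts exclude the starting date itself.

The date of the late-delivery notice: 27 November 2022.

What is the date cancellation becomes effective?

14 December 2022

The last day of the extended delivery period: 7 calendar days after 27 November 2022 is 4 December 2022.
The date cancellation becomes effective: 10 calendar days after 4 December 2022 is 14 December 2022.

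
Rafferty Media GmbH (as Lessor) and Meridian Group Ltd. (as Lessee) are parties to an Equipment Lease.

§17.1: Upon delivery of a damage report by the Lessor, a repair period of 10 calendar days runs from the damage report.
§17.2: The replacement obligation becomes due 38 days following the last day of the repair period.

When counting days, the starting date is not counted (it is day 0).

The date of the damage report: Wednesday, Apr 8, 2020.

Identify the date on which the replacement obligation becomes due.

May 26, 2020

The last day of the repair period: Apr 8, 2020 + 10 days = Apr 18, 2020.
The date on which the replacement obligation becomes due: Apr 18, 2020 + 38 days = May 26, 2020.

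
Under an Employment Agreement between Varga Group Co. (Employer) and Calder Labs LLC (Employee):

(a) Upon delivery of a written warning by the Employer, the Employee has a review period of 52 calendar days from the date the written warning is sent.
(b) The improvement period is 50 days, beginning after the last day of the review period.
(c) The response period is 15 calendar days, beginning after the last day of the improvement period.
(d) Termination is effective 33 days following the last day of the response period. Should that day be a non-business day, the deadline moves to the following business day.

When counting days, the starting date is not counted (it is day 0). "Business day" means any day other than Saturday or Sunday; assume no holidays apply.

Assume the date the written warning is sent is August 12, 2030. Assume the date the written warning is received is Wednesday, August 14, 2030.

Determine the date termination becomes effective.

January 9, 2031

The last day of the review period: August 12, 2030 + 52 days = October 3, 2030.
Adding 50 calendar days to October 3, 2030 gives November 22, 2030, which is the last day of the improvement period.
The last day of the response period: November 22, 2030 + 15 days = December 7, 2030.
Adding 33 calendar days to December 7, 2030 gives January 9, 2031, which is the date termination becomes effective. January 9, 2031 is a Thursday, so no roll-forward applies.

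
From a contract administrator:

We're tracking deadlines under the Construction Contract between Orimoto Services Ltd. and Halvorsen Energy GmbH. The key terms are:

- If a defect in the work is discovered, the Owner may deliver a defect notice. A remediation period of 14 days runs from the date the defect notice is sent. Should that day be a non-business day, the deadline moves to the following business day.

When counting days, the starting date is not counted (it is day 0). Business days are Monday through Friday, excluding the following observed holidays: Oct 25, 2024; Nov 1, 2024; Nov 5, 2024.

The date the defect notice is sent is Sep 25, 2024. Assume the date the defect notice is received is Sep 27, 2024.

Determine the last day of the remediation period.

The last day of the remediation period: Sep 25, 2024 + 14 days = Oct 9, 2024. Oct 9, 2024 is a Wednesday and is not a listed holiday, so no roll-forward applies.

Oct 9, 2024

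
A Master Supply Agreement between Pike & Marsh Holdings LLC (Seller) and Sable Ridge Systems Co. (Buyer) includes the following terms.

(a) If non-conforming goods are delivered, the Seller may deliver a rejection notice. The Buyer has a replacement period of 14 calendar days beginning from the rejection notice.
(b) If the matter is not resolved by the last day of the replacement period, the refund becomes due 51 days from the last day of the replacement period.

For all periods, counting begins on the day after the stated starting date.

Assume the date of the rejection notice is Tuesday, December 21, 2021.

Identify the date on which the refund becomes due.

The last day of the replacement period: December 21, 2021 + 14 days = January 4, 2022.
Adding 51 calendar days to January 4, 2022 gives February 24, 2022, which is the date on which the refund becomes due.

February 24, 2022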